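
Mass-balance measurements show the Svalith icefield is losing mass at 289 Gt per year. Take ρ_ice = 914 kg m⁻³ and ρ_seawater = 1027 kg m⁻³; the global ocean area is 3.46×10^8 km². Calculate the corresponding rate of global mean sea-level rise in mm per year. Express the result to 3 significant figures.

≈ 0.813 mm/yr

ρ_w = 1027 kg m⁻³. Annual water volume added = 289 Gt / ρ_w = 2.890×10^14 kg / 1027 kg m⁻³ = 2.814×10^11 m³.
Δh per year = 2.814×10^11 / 3.46×10^14 = 8.13×10^-4 m = 0.813 mm.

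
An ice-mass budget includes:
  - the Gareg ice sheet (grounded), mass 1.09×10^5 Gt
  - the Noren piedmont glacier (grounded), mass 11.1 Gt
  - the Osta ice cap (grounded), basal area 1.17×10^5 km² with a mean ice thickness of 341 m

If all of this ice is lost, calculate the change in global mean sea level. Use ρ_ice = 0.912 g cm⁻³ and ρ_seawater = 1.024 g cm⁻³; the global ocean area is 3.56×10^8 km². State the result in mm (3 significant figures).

Gareg: 1.09×10^5 Gt = 1.090×10^17 kg; dividing by ρ_w = 1.024 g cm⁻³ = 1024 kg m⁻³ gives 1.064×10^14 m³ of water.
Noren: 11.1 Gt = 1.110×10^13 kg; dividing by ρ_w = 1024 kg m⁻³ gives 1.084×10^10 m³ of water.
Osta: ice volume = 1.17×10^5 km² × 341 m = 3.990×10^4 km³; 3.990×10^4 × (912/1024) = 3.553×10^4 km³ of water.
Total added water ≈ 1.420×10^14 m³ over 3.56×10^14 m² → Δh = 0.399 m = 399 mm.

≈ 399 mm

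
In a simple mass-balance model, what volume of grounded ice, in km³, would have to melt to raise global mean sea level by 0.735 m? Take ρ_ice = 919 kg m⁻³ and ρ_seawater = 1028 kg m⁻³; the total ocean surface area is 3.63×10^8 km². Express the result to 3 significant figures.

Required water volume = Δh × A = 0.735 m × 3.63×10^14 m² = 2.668×10^14 m³ = 2.668×10^5 km³.
Ice volume = water volume × ρ_w/ρ_ice = 2.668×10^5 × 1028/919 = 2.98×10^5 km³.

≈ 2.98×10^5 km³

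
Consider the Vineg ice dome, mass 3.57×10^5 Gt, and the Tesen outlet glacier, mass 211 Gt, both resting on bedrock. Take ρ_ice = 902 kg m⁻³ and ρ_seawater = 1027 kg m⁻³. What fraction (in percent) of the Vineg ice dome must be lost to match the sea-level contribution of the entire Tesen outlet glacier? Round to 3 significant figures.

≈ 0.0591 %

Equal sea-level rise means equal mass of meltwater, i.e. equal mass of ice lost.
Ice mass of Tesen: 2.110×10^14 kg; ice mass of Vineg: 3.570×10^17 kg.
Fraction required = 2.110×10^14 / 3.570×10^17 = 5.91×10^-4 → 0.0591 %.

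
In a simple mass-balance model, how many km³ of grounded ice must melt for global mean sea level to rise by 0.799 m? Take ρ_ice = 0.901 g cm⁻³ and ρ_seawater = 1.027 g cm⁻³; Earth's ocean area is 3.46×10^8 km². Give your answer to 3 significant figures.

≈ 3.15×10^5 km³

Required water volume = Δh × A = 0.799 m × 3.46×10^14 m² = 2.765×10^14 m³ = 2.765×10^5 km³.
Ice volume = water volume × ρ_w/ρ_ice = 2.765×10^5 × 1027/901 = 3.15×10^5 km³.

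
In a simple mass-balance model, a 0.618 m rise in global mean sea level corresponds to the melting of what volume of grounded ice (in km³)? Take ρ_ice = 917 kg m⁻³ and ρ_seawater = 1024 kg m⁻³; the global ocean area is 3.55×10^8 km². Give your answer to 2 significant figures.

≈ 2.4×10^5 km³

Required water volume = Δh × A = 0.618 m × 3.55×10^14 m² = 2.194×10^14 m³ = 2.194×10^5 km³.
Ice volume = water volume × ρ_w/ρ_ice = 2.194×10^5 × 1024/917 = 2.4×10^5 km³.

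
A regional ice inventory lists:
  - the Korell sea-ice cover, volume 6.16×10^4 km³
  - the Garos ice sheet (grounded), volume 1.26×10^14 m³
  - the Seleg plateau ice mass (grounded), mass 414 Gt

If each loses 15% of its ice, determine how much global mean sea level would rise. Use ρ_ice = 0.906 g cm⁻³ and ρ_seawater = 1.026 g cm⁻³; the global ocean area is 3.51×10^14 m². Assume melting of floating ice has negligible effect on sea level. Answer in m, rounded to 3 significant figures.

≈ 0.0477 m

The Korell sea-ice cover is floating and already displaces its own weight of water, so its melt adds essentially nothing to sea level.
Garos: 0.15 × 1.26×10^14 m³ × (906/1026) = 1.669×10^13 m³ of water.
Seleg: 0.15 × 414 Gt = 6.210×10^13 kg; dividing by ρ_w = 1.026 g cm⁻³ = 1026 kg m⁻³ gives 6.053×10^10 m³ of water.
Total added water ≈ 1.675×10^13 m³ over 3.51×10^14 m² → Δh = 0.0477 m.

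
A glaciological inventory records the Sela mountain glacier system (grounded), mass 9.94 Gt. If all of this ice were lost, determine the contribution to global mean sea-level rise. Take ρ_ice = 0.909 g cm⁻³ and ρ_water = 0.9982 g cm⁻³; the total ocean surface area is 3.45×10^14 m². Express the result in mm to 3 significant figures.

≈ 0.0289 mm

Sela: 9.94 Gt = 9.940×10^12 kg; dividing by ρ_w = 0.9982 g cm⁻³ = 998.2 kg m⁻³ gives 9.958×10^9 m³ of water.
Spread over 3.45×10^14 m² of ocean, Δh = 9.958×10^9 / 3.45×10^14 = 2.89×10^-5 m = 0.0289 mm.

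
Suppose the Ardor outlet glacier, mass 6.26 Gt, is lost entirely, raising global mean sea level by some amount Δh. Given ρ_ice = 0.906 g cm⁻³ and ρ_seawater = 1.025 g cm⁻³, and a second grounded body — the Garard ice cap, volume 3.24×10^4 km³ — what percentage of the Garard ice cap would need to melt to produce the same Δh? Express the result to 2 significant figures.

≈ 0.021 %

Equal sea-level rise means equal mass of meltwater, i.e. equal mass of ice lost.
Ice mass of Ardor: 6.260×10^12 kg; ice mass of Garard: 2.935×10^16 kg.
Fraction required = 6.260×10^12 / 2.935×10^16 = 2.13×10^-4 → 0.021 %.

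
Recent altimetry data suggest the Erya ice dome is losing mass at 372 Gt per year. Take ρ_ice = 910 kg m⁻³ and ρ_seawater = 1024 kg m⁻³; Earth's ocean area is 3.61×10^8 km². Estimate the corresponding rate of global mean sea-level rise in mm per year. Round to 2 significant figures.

ρ_w = 1024 kg m⁻³. Annual water volume added = 372 Gt / ρ_w = 3.720×10^14 kg / 1024 kg m⁻³ = 3.633×10^11 m³.
Δh per year = 3.633×10^11 / 3.61×10^14 = 1.01×10^-3 m = 1.0 mm.

≈ 1.0 mm/yr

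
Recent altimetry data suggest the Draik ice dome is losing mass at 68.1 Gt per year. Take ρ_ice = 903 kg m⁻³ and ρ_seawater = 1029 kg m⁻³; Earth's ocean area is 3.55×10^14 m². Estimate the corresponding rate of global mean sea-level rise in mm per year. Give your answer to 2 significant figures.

ρ_w = 1029 kg m⁻³. Annual water volume added = 68.1 Gt / ρ_w = 6.810×10^13 kg / 1029 kg m⁻³ = 6.618×10^10 m³.
Δh per year = 6.618×10^10 / 3.55×10^14 = 1.86×10^-4 m = 0.19 mm.

≈ 0.19 mm/yr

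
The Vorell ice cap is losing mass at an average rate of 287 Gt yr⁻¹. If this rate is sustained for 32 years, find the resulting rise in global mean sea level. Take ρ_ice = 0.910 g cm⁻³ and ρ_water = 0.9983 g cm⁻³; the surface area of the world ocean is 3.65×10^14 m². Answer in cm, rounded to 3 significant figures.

≈ 2.52 cm

Total mass lost = 287 Gt/yr × 32 yr = 9184 Gt = 9.184×10^15 kg.
ρ_w = 0.9983 g cm⁻³ = 998.3 kg m⁻³, so water volume = 9.184×10^15 / 998.3 = 9.200×10^12 m³.
Δh = 9.200×10^12 / 3.65×10^14 = 0.0252 m = 2.52 cm.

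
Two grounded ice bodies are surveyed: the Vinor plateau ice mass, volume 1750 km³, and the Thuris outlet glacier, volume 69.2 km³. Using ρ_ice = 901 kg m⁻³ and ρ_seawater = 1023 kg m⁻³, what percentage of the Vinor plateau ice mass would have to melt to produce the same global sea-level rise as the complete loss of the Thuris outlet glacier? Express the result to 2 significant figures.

Equal sea-level rise means equal mass of meltwater, i.e. equal mass of ice lost.
Ice mass of Thuris: 6.235×10^13 kg; ice mass of Vinor: 1.577×10^15 kg.
Fraction required = 6.235×10^13 / 1.577×10^15 = 0.0395 → 4.0 %.

≈ 4.0 %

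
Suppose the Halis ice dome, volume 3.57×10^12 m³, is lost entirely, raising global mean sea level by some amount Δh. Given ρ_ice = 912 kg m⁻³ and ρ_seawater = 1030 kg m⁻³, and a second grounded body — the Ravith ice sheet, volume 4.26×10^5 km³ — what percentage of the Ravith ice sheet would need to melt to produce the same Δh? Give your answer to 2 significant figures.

≈ 0.84 %

Equal sea-level rise means equal mass of meltwater, i.e. equal mass of ice lost.
Ice mass of Halis: 3.256×10^15 kg; ice mass of Ravith: 3.885×10^17 kg.
Fraction required = 3.256×10^15 / 3.885×10^17 = 8.38×10^-3 → 0.84 %.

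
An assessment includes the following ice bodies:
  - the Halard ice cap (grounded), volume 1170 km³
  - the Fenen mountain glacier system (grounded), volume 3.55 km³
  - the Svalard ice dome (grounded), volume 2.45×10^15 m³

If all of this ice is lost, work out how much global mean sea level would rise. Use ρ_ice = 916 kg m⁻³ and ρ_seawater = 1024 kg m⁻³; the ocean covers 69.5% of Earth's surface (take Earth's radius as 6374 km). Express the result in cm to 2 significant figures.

≈ 620 cm

Halard: 1170 km³ × (916/1024) = 1047 km³ of water.
Fenen: 3.55 km³ × (916/1024) = 3.176 km³ of water.
Svalard: 2.45×10^15 m³ × (916/1024) = 2.192×10^15 m³ of water.
Total added water ≈ 2.193×10^15 m³ over 3.55×10^14 m² → Δh = 6.18 m = 620 cm.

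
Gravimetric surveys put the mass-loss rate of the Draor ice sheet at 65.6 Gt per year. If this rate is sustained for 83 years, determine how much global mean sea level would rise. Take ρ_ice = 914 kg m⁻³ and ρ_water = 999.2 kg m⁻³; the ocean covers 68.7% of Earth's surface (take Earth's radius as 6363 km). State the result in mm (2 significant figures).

≈ 16 mm

Total mass lost = 65.6 Gt/yr × 83 yr = 5445 Gt = 5.445×10^15 kg.
ρ_w = 999.2 kg m⁻³, so water volume = 5.445×10^15 / 999.2 = 5.449×10^12 m³.
Δh = 5.449×10^12 / 3.50×10^14 = 0.0156 m = 16 mm.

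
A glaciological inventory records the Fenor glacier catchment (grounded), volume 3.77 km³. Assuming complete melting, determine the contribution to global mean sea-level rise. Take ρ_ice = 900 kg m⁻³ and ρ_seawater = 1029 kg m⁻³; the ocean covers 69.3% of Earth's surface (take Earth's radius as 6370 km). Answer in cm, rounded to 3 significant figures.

Fenor: 3.77 km³ × (900/1029) = 3.297 km³ of water.
Spread over 3.53×10^14 m² of ocean, Δh = 3.297×10^9 / 3.53×10^14 = 9.33×10^-6 m = 9.33×10^-4 cm.

≈ 9.33×10^-4 cm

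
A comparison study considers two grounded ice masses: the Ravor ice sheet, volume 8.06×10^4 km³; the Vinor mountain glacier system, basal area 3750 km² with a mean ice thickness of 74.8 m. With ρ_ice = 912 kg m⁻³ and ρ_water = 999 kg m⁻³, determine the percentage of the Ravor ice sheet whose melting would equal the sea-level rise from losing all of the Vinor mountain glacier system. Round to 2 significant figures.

Equal sea-level rise means equal mass of meltwater, i.e. equal mass of ice lost.
Ice mass of Vinor: 2.558×10^14 kg; ice mass of Ravor: 7.351×10^16 kg.
Fraction required = 2.558×10^14 / 7.351×10^16 = 3.48×10^-3 → 0.35 %.

≈ 0.35 %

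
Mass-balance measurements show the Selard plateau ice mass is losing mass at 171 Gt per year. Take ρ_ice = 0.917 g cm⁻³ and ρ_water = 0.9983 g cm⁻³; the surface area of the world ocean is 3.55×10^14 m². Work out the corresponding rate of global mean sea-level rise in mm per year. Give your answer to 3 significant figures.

ρ_w = 0.9983 g cm⁻³ = 998.3 kg m⁻³. Annual water volume added = 171 Gt / ρ_w = 1.710×10^14 kg / 998.3 kg m⁻³ = 1.713×10^11 m³.
Δh per year = 1.713×10^11 / 3.55×10^14 = 4.83×10^-4 m = 0.483 mm.

≈ 0.483 mm/yr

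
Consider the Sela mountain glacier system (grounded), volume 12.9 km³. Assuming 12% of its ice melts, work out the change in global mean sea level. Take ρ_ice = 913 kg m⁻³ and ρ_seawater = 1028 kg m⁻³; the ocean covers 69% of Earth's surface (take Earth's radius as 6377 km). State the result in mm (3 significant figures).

≈ 3.90×10^-3 mm

Sela: 0.12 × 12.9 km³ × (913/1028) = 1.375 km³ of water.
Spread over 3.53×10^14 m² of ocean, Δh = 1.375×10^9 / 3.53×10^14 = 3.90×10^-6 m = 3.90×10^-3 mm.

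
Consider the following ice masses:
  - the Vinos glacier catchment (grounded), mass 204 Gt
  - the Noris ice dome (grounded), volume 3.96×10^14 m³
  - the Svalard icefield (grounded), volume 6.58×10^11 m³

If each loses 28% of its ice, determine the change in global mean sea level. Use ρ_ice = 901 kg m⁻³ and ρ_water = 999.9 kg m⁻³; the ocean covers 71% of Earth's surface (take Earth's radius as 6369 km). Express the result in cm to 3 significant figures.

≈ 27.7 cm

Vinos: 0.28 × 204 Gt = 5.712×10^13 kg; dividing by ρ_w = 999.9 kg m⁻³ gives 5.713×10^10 m³ of water.
Noris: 0.28 × 3.96×10^14 m³ × (901/999.9) = 9.991×10^13 m³ of water.
Svalard: 0.28 × 6.58×10^11 m³ × (901/999.9) = 1.660×10^11 m³ of water.
Total added water ≈ 1.001×10^14 m³ over 3.62×10^14 m² → Δh = 0.277 m = 27.7 cm.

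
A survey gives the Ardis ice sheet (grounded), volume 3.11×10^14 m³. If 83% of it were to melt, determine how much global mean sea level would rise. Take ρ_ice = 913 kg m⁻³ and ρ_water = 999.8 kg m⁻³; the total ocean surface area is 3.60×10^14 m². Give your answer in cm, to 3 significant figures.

≈ 65.5 cm

Ardis: 0.83 × 3.11×10^14 m³ × (913/999.8) = 2.357×10^14 m³ of water.
Spread over 3.60×10^14 m² of ocean, Δh = 2.357×10^14 / 3.60×10^14 = 0.655 m = 65.5 cm.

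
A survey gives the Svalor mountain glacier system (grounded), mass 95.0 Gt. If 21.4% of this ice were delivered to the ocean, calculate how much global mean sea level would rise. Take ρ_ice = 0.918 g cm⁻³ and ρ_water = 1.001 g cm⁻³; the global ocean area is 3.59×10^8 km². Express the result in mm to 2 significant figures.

≈ 0.057 mm

Svalor: 0.214 × 95.0 Gt = 2.033×10^13 kg; dividing by ρ_w = 1.001 g cm⁻³ = 1001 kg m⁻³ gives 2.031×10^10 m³ of water.
Spread over 3.59×10^14 m² of ocean, Δh = 2.031×10^10 / 3.59×10^14 = 5.66×10^-5 m = 0.057 mm.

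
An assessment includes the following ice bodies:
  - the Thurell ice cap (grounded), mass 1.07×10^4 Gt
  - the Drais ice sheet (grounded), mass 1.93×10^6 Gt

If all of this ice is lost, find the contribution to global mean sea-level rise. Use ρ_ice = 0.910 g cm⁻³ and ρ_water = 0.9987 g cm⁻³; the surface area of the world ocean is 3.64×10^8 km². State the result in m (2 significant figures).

≈ 5.3 m

Thurell: 1.07×10^4 Gt = 1.070×10^16 kg; dividing by ρ_w = 0.9987 g cm⁻³ = 998.7 kg m⁻³ gives 1.071×10^13 m³ of water.
Drais: 1.93×10^6 Gt = 1.930×10^18 kg; dividing by ρ_w = 998.7 kg m⁻³ gives 1.933×10^15 m³ of water.
Total added water ≈ 1.943×10^15 m³ over 3.64×10^14 m² → Δh = 5.34 m.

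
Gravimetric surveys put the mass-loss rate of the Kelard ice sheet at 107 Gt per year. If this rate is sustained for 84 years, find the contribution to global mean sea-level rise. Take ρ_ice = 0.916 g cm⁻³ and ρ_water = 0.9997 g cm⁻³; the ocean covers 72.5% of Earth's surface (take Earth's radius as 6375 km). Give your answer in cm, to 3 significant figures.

≈ 2.43 cm

Total mass lost = 107 Gt/yr × 84 yr = 8988 Gt = 8.988×10^15 kg.
ρ_w = 0.9997 g cm⁻³ = 999.7 kg m⁻³, so water volume = 8.988×10^15 / 999.7 = 8.991×10^12 m³.
Δh = 8.991×10^12 / 3.70×10^14 = 0.0243 m = 2.43 cm.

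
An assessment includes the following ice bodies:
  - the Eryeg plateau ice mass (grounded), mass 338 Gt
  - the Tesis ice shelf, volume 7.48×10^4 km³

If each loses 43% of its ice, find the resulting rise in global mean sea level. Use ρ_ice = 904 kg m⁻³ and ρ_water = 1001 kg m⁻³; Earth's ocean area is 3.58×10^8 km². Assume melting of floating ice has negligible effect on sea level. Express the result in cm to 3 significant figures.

≈ 0.0406 cm

Eryeg: 0.43 × 338 Gt = 1.453×10^14 kg; dividing by ρ_w = 1001 kg m⁻³ gives 1.452×10^11 m³ of water.
The Tesis ice shelf is floating and already displaces its own weight of water, so its melt adds essentially nothing to sea level.
Total added water ≈ 1.452×10^11 m³ over 3.58×10^14 m² → Δh = 4.06×10^-4 m = 0.0406 cm.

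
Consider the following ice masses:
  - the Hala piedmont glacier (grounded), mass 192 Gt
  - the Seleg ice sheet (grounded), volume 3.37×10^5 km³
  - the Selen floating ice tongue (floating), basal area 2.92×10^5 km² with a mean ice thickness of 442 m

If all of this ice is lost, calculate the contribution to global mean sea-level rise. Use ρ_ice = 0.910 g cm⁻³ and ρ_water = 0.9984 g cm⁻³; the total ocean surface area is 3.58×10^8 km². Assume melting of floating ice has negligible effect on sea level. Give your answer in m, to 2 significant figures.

≈ 0.86 m

Hala: 192 Gt = 1.920×10^14 kg; dividing by ρ_w = 0.9984 g cm⁻³ = 998.4 kg m⁻³ gives 1.923×10^11 m³ of water.
Seleg: 3.37×10^5 km³ × (910/998.4) = 3.072×10^5 km³ of water.
The Selen floating ice tongue is floating and already displaces its own weight of water, so its melt adds essentially nothing to sea level.
Total added water ≈ 3.074×10^14 m³ over 3.58×10^14 m² → Δh = 0.859 m.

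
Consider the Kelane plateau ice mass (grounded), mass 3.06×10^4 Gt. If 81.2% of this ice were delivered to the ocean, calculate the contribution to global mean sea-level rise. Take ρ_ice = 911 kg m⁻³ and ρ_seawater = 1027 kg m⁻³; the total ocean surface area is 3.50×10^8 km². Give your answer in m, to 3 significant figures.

Kelane: 0.812 × 3.06×10^4 Gt = 2.485×10^16 kg; dividing by ρ_w = 1027 kg m⁻³ gives 2.419×10^13 m³ of water.
Spread over 3.50×10^14 m² of ocean, Δh = 2.419×10^13 / 3.50×10^14 = 0.0691 m.

≈ 0.0691 m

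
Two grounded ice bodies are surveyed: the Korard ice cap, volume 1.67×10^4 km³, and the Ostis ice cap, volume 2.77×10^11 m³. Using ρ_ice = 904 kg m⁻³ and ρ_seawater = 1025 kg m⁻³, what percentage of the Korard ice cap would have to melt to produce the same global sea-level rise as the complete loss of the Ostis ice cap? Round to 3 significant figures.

≈ 1.66 %

Equal sea-level rise means equal mass of meltwater, i.e. equal mass of ice lost.
Ice mass of Ostis: 2.504×10^14 kg; ice mass of Korard: 1.510×10^16 kg.
Fraction required = 2.504×10^14 / 1.510×10^16 = 0.0166 → 1.66 %.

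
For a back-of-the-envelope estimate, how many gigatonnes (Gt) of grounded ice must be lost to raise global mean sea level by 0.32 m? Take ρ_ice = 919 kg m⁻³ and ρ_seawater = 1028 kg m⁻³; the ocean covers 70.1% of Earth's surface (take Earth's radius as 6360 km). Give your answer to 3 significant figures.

≈ 1.17×10^5 Gt

Required water volume = Δh × A = 0.32 m × 3.56×10^14 m² = 1.140×10^14 m³.
ρ_w = 1028 kg m⁻³, so the mass of water = 1.140×10^14 m³ × 1028 kg m⁻³ = 1.172×10^17 kg = 1.17×10^5 Gt (and the same mass of ice, by conservation).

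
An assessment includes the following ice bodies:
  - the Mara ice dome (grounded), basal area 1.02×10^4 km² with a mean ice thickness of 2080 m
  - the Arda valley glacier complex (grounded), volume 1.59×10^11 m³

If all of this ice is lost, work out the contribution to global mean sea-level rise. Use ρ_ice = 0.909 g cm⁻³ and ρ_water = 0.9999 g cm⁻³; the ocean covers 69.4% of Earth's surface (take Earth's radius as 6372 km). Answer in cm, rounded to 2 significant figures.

Mara: ice volume = 1.02×10^4 km² × 2080 m = 2.122×10^4 km³; 2.122×10^4 × (909/999.9) = 1.929×10^4 km³ of water.
Arda: 1.59×10^11 m³ × (909/999.9) = 1.445×10^11 m³ of water.
Total added water ≈ 1.943×10^13 m³ over 3.54×10^14 m² → Δh = 0.0549 m = 5.5 cm.

≈ 5.5 cm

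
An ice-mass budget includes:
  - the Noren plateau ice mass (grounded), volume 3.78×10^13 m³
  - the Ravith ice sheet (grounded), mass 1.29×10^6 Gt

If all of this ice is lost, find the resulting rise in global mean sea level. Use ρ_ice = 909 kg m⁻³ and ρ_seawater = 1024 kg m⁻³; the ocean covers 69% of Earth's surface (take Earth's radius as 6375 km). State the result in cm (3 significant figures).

≈ 367 cm

Noren: 3.78×10^13 m³ × (909/1024) = 3.355×10^13 m³ of water.
Ravith: 1.29×10^6 Gt = 1.290×10^18 kg; dividing by ρ_w = 1024 kg m⁻³ gives 1.260×10^15 m³ of water.
Total added water ≈ 1.293×10^15 m³ over 3.52×10^14 m² → Δh = 3.67 m = 367 cm.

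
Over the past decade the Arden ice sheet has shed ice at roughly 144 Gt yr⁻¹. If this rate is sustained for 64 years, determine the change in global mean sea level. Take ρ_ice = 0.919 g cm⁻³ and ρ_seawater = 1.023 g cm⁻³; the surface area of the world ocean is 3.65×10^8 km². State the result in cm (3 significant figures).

Total mass lost = 144 Gt/yr × 64 yr = 9216 Gt = 9.216×10^15 kg.
ρ_w = 1.023 g cm⁻³ = 1023 kg m⁻³, so water volume = 9.216×10^15 / 1023 = 9.009×10^12 m³.
Δh = 9.009×10^12 / 3.65×10^14 = 0.0247 m = 2.47 cm.

≈ 2.47 cm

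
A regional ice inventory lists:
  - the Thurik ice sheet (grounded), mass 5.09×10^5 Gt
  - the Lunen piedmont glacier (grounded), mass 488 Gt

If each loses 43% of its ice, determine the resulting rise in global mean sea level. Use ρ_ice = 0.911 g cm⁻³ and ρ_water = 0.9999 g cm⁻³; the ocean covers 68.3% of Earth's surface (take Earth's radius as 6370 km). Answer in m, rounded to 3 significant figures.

≈ 0.629 m

Thurik: 0.43 × 5.09×10^5 Gt = 2.189×10^17 kg; dividing by ρ_w = 0.9999 g cm⁻³ = 999.9 kg m⁻³ gives 2.189×10^14 m³ of water.
Lunen: 0.43 × 488 Gt = 2.098×10^14 kg; dividing by ρ_w = 999.9 kg m⁻³ gives 2.099×10^11 m³ of water.
Total added water ≈ 2.191×10^14 m³ over 3.48×10^14 m² → Δh = 0.629 m.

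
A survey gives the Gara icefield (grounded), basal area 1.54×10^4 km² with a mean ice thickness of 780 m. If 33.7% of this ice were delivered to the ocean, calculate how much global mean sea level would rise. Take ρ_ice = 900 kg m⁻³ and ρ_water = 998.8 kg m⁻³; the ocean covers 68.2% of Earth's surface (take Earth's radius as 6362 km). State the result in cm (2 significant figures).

Gara: ice volume = 1.54×10^4 km² × 780 m = 1.201×10^4 km³; 0.337 × 1.201×10^4 × (900/998.8) = 3648 km³ of water.
Spread over 3.47×10^14 m² of ocean, Δh = 3.648×10^12 / 3.47×10^14 = 0.0105 m = 1.1 cm.

≈ 1.1 cm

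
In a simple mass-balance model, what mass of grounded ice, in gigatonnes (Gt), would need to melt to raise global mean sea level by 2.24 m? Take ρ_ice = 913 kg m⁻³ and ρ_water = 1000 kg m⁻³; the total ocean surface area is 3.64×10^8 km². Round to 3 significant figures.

Required water volume = Δh × A = 2.24 m × 3.64×10^14 m² = 8.154×10^14 m³.
ρ_w = 1000 kg m⁻³, so the mass of water = 8.154×10^14 m³ × 1000 kg m⁻³ = 8.154×10^17 kg = 8.15×10^5 Gt (and the same mass of ice, by conservation).

≈ 8.15×10^5 Gt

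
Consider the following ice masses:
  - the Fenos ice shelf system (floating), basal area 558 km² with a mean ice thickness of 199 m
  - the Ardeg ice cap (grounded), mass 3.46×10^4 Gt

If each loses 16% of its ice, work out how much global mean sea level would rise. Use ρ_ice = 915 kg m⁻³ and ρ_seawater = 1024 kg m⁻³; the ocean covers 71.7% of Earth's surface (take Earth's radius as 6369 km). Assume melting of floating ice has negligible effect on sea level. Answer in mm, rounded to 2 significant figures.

≈ 15 mm

The Fenos ice shelf system is floating and already displaces its own weight of water, so its melt adds essentially nothing to sea level.
Ardeg: 0.16 × 3.46×10^4 Gt = 5.536×10^15 kg; dividing by ρ_w = 1024 kg m⁻³ gives 5.406×10^12 m³ of water.
Total added water ≈ 5.406×10^12 m³ over 3.65×10^14 m² → Δh = 0.0148 m = 15 mm.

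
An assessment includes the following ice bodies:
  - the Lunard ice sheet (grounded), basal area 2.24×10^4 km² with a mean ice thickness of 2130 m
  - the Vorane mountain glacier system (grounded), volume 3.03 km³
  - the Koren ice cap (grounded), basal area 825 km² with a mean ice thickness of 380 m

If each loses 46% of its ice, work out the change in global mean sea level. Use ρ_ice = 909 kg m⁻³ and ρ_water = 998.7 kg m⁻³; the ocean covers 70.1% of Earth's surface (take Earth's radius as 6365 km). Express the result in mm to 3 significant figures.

≈ 56.3 mm

Lunard: ice volume = 2.24×10^4 km² × 2130 m = 4.771×10^4 km³; 0.46 × 4.771×10^4 × (909/998.7) = 1.998×10^4 km³ of water.
Vorane: 0.46 × 3.03 km³ × (909/998.7) = 1.269 km³ of water.
Koren: ice volume = 825 km² × 380 m = 313.5 km³; 0.46 × 313.5 × (909/998.7) = 131.3 km³ of water.
Total added water ≈ 2.011×10^13 m³ over 3.57×10^14 m² → Δh = 0.0563 m = 56.3 mm.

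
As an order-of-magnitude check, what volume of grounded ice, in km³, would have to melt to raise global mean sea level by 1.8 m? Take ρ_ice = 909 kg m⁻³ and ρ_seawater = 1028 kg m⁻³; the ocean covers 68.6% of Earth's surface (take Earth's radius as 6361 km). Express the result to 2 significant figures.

≈ 7.1×10^5 km³

Required water volume = Δh × A = 1.8 m × 3.49×10^14 m² = 6.279×10^14 m³ = 6.279×10^5 km³.
Ice volume = water volume × ρ_w/ρ_ice = 6.279×10^5 × 1028/909 = 7.1×10^5 km³.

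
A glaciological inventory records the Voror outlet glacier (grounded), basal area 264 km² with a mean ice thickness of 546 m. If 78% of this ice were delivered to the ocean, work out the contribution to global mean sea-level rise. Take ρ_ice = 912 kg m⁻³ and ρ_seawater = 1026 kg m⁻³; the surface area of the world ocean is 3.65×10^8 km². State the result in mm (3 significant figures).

Voror: ice volume = 264 km² × 546 m = 144.1 km³; 0.78 × 144.1 × (912/1026) = 99.94 km³ of water.
Spread over 3.65×10^14 m² of ocean, Δh = 9.994×10^10 / 3.65×10^14 = 2.74×10^-4 m = 0.274 mm.

≈ 0.274 mm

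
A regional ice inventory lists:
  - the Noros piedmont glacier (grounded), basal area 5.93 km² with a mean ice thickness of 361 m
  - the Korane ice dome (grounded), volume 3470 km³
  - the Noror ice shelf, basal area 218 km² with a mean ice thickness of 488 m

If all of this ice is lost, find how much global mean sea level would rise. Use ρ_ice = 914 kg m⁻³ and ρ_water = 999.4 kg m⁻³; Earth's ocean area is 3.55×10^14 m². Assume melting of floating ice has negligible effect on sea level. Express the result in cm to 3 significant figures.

Noros: ice volume = 5.93 km² × 361 m = 2.141 km³; 2.141 × (914/999.4) = 1.958 km³ of water.
Korane: 3470 km³ × (914/999.4) = 3173 km³ of water.
The Noror ice shelf is floating and already displaces its own weight of water, so its melt adds essentially nothing to sea level.
Total added water ≈ 3.175×10^12 m³ over 3.55×10^14 m² → Δh = 8.94×10^-3 m = 0.894 cm.

≈ 0.894 cm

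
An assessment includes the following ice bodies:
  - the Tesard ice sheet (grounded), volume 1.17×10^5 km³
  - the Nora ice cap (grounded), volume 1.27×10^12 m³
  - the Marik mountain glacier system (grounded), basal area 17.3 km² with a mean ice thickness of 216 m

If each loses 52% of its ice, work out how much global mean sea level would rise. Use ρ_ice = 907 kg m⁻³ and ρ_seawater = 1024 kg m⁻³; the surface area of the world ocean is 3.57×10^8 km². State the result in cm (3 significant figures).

≈ 15.3 cm

Tesard: 0.52 × 1.17×10^5 km³ × (907/1024) = 5.389×10^4 km³ of water.
Nora: 0.52 × 1.27×10^12 m³ × (907/1024) = 5.849×10^11 m³ of water.
Marik: ice volume = 17.3 km² × 216 m = 3.737 km³; 0.52 × 3.737 × (907/1024) = 1.721 km³ of water.
Total added water ≈ 5.448×10^13 m³ over 3.57×10^14 m² → Δh = 0.153 m = 15.3 cm.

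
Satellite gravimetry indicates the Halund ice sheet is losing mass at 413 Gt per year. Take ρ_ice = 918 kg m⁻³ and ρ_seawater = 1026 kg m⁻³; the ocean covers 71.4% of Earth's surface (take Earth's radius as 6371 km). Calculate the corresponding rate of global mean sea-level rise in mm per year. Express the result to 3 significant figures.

≈ 1.11 mm/yr

ρ_w = 1026 kg m⁻³. Annual water volume added = 413 Gt / ρ_w = 4.130×10^14 kg / 1026 kg m⁻³ = 4.025×10^11 m³.
Δh per year = 4.025×10^11 / 3.64×10^14 = 1.11×10^-3 m = 1.11 mm.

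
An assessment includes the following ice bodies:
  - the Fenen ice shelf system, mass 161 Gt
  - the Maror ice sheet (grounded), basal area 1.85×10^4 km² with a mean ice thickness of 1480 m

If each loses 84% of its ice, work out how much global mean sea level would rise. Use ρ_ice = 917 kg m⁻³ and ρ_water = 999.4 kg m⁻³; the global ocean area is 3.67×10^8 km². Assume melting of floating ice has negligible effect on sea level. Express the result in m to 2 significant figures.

The Fenen ice shelf system is floating and already displaces its own weight of water, so its melt adds essentially nothing to sea level.
Maror: ice volume = 1.85×10^4 km² × 1480 m = 2.738×10^4 km³; 0.84 × 2.738×10^4 × (917/999.4) = 2.110×10^4 km³ of water.
Total added water ≈ 2.110×10^13 m³ over 3.67×10^14 m² → Δh = 0.0575 m.

≈ 0.058 m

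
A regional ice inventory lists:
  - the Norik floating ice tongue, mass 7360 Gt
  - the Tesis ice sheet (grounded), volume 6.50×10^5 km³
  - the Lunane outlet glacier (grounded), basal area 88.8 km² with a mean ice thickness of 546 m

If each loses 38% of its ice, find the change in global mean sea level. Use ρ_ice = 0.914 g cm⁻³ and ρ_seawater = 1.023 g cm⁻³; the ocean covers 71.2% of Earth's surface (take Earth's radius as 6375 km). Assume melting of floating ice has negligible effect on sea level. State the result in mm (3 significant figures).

≈ 607 mm

The Norik floating ice tongue is floating and already displaces its own weight of water, so its melt adds essentially nothing to sea level.
Tesis: 0.38 × 6.50×10^5 km³ × (914/1023) = 2.207×10^5 km³ of water.
Lunane: ice volume = 88.8 km² × 546 m = 48.48 km³; 0.38 × 48.48 × (914/1023) = 16.46 km³ of water.
Total added water ≈ 2.207×10^14 m³ over 3.64×10^14 m² → Δh = 0.607 m = 607 mm.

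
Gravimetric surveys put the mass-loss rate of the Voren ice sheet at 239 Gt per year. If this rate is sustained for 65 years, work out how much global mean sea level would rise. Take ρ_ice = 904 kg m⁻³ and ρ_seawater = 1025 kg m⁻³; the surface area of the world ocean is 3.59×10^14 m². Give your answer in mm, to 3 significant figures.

≈ 42.2 mm

Total mass lost = 239 Gt/yr × 65 yr = 1.554×10^4 Gt = 1.554×10^16 kg.
ρ_w = 1025 kg m⁻³, so water volume = 1.554×10^16 / 1025 = 1.516×10^13 m³.
Δh = 1.516×10^13 / 3.59×10^14 = 0.0422 m = 42.2 mm.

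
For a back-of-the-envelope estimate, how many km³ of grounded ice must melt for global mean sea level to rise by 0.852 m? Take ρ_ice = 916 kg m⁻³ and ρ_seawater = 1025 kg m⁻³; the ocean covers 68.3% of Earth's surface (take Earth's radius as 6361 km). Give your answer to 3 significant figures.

Required water volume = Δh × A = 0.852 m × 3.47×10^14 m² = 2.959×10^14 m³ = 2.959×10^5 km³.
Ice volume = water volume × ρ_w/ρ_ice = 2.959×10^5 × 1025/916 = 3.31×10^5 km³.

≈ 3.31×10^5 km³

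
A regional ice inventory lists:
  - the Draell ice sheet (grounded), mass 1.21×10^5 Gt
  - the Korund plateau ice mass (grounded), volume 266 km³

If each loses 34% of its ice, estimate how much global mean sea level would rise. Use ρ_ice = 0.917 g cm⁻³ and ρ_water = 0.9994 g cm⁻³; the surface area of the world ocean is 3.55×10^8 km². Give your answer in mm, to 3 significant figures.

≈ 116 mm

Draell: 0.34 × 1.21×10^5 Gt = 4.114×10^16 kg; dividing by ρ_w = 0.9994 g cm⁻³ = 999.4 kg m⁻³ gives 4.116×10^13 m³ of water.
Korund: 0.34 × 266 km³ × (917/999.4) = 82.98 km³ of water.
Total added water ≈ 4.125×10^13 m³ over 3.55×10^14 m² → Δh = 0.116 m = 116 mm.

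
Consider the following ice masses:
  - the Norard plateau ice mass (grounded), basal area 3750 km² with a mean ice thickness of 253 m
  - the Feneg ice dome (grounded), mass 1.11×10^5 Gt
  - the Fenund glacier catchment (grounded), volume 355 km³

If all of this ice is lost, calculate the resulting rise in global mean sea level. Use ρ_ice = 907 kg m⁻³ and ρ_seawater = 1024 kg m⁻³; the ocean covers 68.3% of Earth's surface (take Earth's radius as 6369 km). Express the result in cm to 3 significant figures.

Norard: ice volume = 3750 km² × 253 m = 948.8 km³; 948.8 × (907/1024) = 840.3 km³ of water.
Feneg: 1.11×10^5 Gt = 1.110×10^17 kg; dividing by ρ_w = 1024 kg m⁻³ gives 1.084×10^14 m³ of water.
Fenund: 355 km³ × (907/1024) = 314.4 km³ of water.
Total added water ≈ 1.096×10^14 m³ over 3.48×10^14 m² → Δh = 0.315 m = 31.5 cm.

≈ 31.5 cm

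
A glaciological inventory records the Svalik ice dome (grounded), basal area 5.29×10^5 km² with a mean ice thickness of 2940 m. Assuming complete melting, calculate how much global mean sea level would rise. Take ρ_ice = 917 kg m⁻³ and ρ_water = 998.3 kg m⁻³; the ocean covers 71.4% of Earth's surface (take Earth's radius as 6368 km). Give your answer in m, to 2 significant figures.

≈ 3.9 m

Svalik: ice volume = 5.29×10^5 km² × 2940 m = 1.555×10^6 km³; 1.555×10^6 × (917/998.3) = 1.429×10^6 km³ of water.
Spread over 3.64×10^14 m² of ocean, Δh = 1.429×10^15 / 3.64×10^14 = 3.93 m.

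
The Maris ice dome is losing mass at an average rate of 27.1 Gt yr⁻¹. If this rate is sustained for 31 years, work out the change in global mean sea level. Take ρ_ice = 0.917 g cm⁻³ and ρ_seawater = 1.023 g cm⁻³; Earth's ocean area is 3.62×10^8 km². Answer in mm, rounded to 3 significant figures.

Total mass lost = 27.1 Gt/yr × 31 yr = 840.1 Gt = 8.401×10^14 kg.
ρ_w = 1.023 g cm⁻³ = 1023 kg m⁻³, so water volume = 8.401×10^14 / 1023 = 8.212×10^11 m³.
Δh = 8.212×10^11 / 3.62×10^14 = 2.27×10^-3 m = 2.27 mm.

≈ 2.27 mm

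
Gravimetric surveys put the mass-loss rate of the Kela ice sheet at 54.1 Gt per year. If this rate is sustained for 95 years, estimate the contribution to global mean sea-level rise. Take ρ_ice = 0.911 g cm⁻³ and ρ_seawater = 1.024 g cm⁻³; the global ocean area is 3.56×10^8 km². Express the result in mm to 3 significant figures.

≈ 14.1 mm

Total mass lost = 54.1 Gt/yr × 95 yr = 5140 Gt = 5.140×10^15 kg.
ρ_w = 1.024 g cm⁻³ = 1024 kg m⁻³, so water volume = 5.140×10^15 / 1024 = 5.019×10^12 m³.
Δh = 5.019×10^12 / 3.56×10^14 = 0.0141 m = 14.1 mm.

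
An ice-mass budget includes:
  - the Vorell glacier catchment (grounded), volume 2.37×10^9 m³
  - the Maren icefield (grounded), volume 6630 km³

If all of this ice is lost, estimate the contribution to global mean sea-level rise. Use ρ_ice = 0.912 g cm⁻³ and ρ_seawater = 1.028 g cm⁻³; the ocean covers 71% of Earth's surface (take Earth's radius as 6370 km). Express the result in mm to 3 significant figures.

≈ 16.3 mm

Vorell: 2.37×10^9 m³ × (912/1028) = 2.103×10^9 m³ of water.
Maren: 6630 km³ × (912/1028) = 5882 km³ of water.
Total added water ≈ 5.884×10^12 m³ over 3.62×10^14 m² → Δh = 0.0163 m = 16.3 mm.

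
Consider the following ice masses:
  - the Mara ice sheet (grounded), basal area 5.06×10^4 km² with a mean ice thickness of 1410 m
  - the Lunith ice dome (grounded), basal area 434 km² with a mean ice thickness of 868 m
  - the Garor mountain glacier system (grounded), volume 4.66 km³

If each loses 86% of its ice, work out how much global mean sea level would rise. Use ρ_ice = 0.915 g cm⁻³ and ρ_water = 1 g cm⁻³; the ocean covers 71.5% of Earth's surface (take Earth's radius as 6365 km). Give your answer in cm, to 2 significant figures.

Mara: ice volume = 5.06×10^4 km² × 1410 m = 7.135×10^4 km³; 0.86 × 7.135×10^4 × (915/1000) = 5.614×10^4 km³ of water.
Lunith: ice volume = 434 km² × 868 m = 376.7 km³; 0.86 × 376.7 × (915/1000) = 296.4 km³ of water.
Garor: 0.86 × 4.66 km³ × (915/1000) = 3.667 km³ of water.
Total added water ≈ 5.644×10^13 m³ over 3.64×10^14 m² → Δh = 0.155 m = 16 cm.

≈ 16 cm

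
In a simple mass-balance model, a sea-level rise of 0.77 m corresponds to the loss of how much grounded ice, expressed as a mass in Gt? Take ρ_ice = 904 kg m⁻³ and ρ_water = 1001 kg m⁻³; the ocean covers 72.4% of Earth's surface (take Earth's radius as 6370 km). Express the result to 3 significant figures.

≈ 2.85×10^5 Gt

Required water volume = Δh × A = 0.77 m × 3.69×10^14 m² = 2.843×10^14 m³.
ρ_w = 1001 kg m⁻³, so the mass of water = 2.843×10^14 m³ × 1001 kg m⁻³ = 2.845×10^17 kg = 2.85×10^5 Gt (and the same mass of ice, by conservation).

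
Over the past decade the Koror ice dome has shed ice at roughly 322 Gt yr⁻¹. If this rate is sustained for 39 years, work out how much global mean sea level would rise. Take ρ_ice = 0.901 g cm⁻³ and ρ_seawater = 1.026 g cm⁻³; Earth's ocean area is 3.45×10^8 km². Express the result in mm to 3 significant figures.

≈ 35.5 mm

Total mass lost = 322 Gt/yr × 39 yr = 1.256×10^4 Gt = 1.256×10^16 kg.
ρ_w = 1.026 g cm⁻³ = 1026 kg m⁻³, so water volume = 1.256×10^16 / 1026 = 1.224×10^13 m³.
Δh = 1.224×10^13 / 3.45×10^14 = 0.0355 m = 35.5 mm.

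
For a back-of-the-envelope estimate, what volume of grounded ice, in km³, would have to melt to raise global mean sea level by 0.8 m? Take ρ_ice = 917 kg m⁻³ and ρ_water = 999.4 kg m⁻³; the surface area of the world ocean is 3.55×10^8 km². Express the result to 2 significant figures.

≈ 3.1×10^5 km³

Required water volume = Δh × A = 0.8 m × 3.55×10^14 m² = 2.840×10^14 m³ = 2.840×10^5 km³.
Ice volume = water volume × ρ_w/ρ_ice = 2.840×10^5 × 999.4/917 = 3.1×10^5 km³.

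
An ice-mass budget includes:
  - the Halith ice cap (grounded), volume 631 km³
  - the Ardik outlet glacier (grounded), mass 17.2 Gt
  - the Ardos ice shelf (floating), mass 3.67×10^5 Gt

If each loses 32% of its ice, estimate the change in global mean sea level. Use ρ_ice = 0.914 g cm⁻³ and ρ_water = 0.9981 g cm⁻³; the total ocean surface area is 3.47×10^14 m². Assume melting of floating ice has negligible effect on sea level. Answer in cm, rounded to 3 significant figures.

Halith: 0.32 × 631 km³ × (914/998.1) = 184.9 km³ of water.
Ardik: 0.32 × 17.2 Gt = 5.504×10^12 kg; dividing by ρ_w = 0.9981 g cm⁻³ = 998.1 kg m⁻³ gives 5.514×10^9 m³ of water.
The Ardos ice shelf is floating and already displaces its own weight of water, so its melt adds essentially nothing to sea level.
Total added water ≈ 1.904×10^11 m³ over 3.47×10^14 m² → Δh = 5.49×10^-4 m = 0.0549 cm.

≈ 0.0549 cm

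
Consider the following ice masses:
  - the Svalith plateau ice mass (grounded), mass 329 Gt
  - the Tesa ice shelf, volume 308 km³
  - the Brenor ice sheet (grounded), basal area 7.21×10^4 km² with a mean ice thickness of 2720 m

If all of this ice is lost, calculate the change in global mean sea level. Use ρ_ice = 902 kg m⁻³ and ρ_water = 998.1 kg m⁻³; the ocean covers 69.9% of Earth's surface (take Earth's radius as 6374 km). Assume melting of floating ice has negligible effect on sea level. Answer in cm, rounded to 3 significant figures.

Svalith: 329 Gt = 3.290×10^14 kg; dividing by ρ_w = 998.1 kg m⁻³ gives 3.296×10^11 m³ of water.
The Tesa ice shelf is floating and already displaces its own weight of water, so its melt adds essentially nothing to sea level.
Brenor: ice volume = 7.21×10^4 km² × 2720 m = 1.961×10^5 km³; 1.961×10^5 × (902/998.1) = 1.772×10^5 km³ of water.
Total added water ≈ 1.776×10^14 m³ over 3.57×10^14 m² → Δh = 0.498 m = 49.8 cm.

≈ 49.8 cm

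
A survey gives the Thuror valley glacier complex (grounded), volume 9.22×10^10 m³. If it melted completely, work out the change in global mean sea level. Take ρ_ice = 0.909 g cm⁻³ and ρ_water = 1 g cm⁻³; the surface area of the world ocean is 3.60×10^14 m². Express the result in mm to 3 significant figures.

≈ 0.233 mm

Thuror: 9.22×10^10 m³ × (909/1000) = 8.381×10^10 m³ of water.
Spread over 3.60×10^14 m² of ocean, Δh = 8.381×10^10 / 3.60×10^14 = 2.33×10^-4 m = 0.233 mm.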